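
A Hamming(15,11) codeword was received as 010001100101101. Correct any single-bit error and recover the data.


Syndrome = 7: error at position 7

Data: 00100101101 (corrected bit 7)


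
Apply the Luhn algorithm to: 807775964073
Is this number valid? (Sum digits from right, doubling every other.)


Luhn sum = 60
60 mod 10 = 0

Valid (Luhn sum mod 10 = 0)


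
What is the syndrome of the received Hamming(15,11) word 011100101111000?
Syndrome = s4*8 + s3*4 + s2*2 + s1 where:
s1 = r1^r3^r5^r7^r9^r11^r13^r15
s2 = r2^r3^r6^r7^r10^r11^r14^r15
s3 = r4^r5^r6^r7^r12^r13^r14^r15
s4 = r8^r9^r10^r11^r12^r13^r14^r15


s1=0, s2=1, s3=1, s4=0

Syndrome = 6 (error at position 6)


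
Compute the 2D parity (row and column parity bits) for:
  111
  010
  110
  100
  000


Row parities: 11010
Column parities: 111

Row P: 11010, Col P: 111, Corner: 1


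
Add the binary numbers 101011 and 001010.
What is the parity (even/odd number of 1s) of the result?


101011 = 43
001010 = 10
Sum = 53 = 110101
1s count = 4

even parity (4 ones in 110101)


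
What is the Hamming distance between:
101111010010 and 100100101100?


XOR: 001011111110
Count of 1s: 8

8


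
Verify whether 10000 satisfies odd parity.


Number of 1s: 1

Yes, parity is correct (1 ones)


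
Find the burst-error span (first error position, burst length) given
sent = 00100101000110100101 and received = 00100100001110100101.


XOR: 00000001001000000000

Burst at position 7, length 4


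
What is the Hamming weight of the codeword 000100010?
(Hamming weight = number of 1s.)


Counting 1s in 000100010

2


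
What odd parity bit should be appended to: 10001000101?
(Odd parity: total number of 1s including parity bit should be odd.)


Number of 1s in data: 4
Parity bit: 1

1


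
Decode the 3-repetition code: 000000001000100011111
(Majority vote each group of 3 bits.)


Groups: 000, 000, 001, 000, 100, 011, 111
Majority votes: 0000011

0000011


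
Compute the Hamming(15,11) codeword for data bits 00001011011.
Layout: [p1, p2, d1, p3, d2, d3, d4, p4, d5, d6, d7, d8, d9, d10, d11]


Parity bits: p1=1, p2=1, p3=1, p4=1

110100011011011


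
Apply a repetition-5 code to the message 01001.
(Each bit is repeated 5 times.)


Each bit -> 5 copies

0000011111000000000011111


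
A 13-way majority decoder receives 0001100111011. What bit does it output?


Ones: 7 out of 13
Threshold: 7

1 (7/13 voted 1)


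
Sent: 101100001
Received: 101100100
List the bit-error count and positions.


XOR: 000000101

2 error(s) at position(s): 6, 8


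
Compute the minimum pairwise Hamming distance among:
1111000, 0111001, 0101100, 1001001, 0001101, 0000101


Comparing all pairs, minimum distance: 1
Can detect 0 errors, correct 0 errors

1


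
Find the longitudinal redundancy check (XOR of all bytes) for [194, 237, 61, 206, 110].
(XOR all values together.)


XOR chain: 194 ^ 237 ^ 61 ^ 206 ^ 110 = 178

178


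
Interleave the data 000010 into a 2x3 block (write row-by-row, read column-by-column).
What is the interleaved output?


Matrix:
  000
  010
Read columns: 000100

000100


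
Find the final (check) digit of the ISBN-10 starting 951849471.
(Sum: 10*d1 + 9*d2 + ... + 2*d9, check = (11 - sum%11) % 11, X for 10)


Weighted sum: 307
307 mod 11 = 10

Check digit: 1


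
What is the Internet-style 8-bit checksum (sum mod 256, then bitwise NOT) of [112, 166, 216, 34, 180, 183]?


Sum = 891 mod 256 = 123
Complement = 132

132


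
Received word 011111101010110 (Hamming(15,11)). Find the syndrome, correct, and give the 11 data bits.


Syndrome = 0: no error detected

Data: 11111010110 (no errors)


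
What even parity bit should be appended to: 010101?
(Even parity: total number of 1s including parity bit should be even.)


Number of 1s in data: 3
Parity bit: 1

1


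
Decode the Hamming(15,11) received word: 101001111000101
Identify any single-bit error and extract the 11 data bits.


Syndrome = 0: no error detected

Data: 10111000101 (no errors)


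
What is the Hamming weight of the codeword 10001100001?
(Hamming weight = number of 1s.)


Counting 1s in 10001100001

4


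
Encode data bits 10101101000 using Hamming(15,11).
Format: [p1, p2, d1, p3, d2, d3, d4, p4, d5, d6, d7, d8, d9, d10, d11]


Parity bits: p1=0, p2=1, p3=0, p4=1

011001011101000


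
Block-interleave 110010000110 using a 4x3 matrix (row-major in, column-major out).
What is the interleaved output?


Matrix:
  110
  010
  000
  110
Read columns: 100111010000

100111010000


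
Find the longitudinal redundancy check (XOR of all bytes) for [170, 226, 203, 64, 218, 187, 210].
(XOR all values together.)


XOR chain: 170 ^ 226 ^ 203 ^ 64 ^ 218 ^ 187 ^ 210 = 112

112


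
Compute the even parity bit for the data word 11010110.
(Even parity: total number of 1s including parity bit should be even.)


Number of 1s in data: 5
Parity bit: 1

1


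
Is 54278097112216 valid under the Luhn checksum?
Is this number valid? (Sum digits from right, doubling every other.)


Luhn sum = 56
56 mod 10 = 6

Invalid (Luhn sum mod 10 = 6)


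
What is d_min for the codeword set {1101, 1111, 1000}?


Comparing all pairs, minimum distance: 1
Can detect 0 errors, correct 0 errors

1


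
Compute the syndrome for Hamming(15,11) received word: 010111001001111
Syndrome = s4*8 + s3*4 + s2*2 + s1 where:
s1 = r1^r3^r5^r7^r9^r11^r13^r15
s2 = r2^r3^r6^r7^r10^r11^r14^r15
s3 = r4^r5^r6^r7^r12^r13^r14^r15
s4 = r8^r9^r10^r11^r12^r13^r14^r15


s1=0, s2=0, s3=1, s4=1

Syndrome = 12 (error at position 12)


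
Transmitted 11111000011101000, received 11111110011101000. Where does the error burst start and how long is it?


XOR: 00000110000000000

Burst at position 5, length 2


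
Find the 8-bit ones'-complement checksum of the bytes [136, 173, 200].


Sum = 509 mod 256 = 253
Complement = 2

2


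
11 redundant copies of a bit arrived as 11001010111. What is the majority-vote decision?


Ones: 7 out of 11
Threshold: 6

1 (7/11 voted 1)


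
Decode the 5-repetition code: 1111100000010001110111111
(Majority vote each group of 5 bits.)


Groups: 11111, 00000, 01000, 11101, 11111
Majority votes: 10011

10011


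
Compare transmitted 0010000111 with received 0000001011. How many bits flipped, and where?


XOR: 0010001100

3 error(s) at position(s): 2, 6, 7


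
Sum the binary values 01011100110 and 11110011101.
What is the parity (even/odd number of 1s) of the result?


01011100110 = 742
11110011101 = 1949
Sum = 2691 = 101010000011
1s count = 5

odd parity (5 ones in 101010000011)


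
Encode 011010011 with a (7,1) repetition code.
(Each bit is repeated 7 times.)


Each bit -> 7 copies

000000011111111111111000000011111110000000000000011111111111111


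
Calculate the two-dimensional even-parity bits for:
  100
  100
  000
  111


Row parities: 1101
Column parities: 111

Row P: 1101, Col P: 111, Corner: 1


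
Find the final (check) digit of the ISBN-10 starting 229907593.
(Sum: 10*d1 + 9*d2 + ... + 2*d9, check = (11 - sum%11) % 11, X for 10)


Weighted sum: 261
261 mod 11 = 8

Check digit: 3


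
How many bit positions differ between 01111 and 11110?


XOR: 10001
Count of 1s: 2

2


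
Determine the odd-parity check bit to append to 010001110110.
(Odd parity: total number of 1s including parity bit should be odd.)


Number of 1s in data: 6
Parity bit: 1

1


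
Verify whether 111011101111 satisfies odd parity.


Number of 1s: 10

No, parity error (10 ones)


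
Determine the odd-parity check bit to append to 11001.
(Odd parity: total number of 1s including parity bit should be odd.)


Number of 1s in data: 3
Parity bit: 0

0


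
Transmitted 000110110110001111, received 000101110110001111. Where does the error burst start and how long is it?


XOR: 000011000000000000

Burst at position 4, length 2


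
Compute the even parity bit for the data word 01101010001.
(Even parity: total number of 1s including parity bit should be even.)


Number of 1s in data: 5
Parity bit: 1

1


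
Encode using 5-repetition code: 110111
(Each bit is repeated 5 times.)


Each bit -> 5 copies

111111111100000111111111111111


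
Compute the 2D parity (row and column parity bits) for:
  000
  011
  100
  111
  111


Row parities: 00111
Column parities: 111

Row P: 00111, Col P: 111, Corner: 1


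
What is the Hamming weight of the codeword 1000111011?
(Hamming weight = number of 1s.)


Counting 1s in 1000111011

6


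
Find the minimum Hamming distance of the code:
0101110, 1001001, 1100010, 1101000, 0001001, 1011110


Comparing all pairs, minimum distance: 1
Can detect 0 errors, correct 0 errors

1


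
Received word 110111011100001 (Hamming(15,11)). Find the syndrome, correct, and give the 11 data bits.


Syndrome = 0: no error detected

Data: 01101100001 (no errors)


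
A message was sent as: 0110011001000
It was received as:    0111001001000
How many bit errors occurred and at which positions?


XOR: 0001010000000

2 error(s) at position(s): 3, 5


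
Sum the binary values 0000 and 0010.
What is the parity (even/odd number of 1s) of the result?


0000 = 0
0010 = 2
Sum = 2 = 10
1s count = 1

odd parity (1 ones in 10)


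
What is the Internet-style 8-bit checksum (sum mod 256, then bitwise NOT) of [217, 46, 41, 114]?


Sum = 418 mod 256 = 162
Complement = 93

93


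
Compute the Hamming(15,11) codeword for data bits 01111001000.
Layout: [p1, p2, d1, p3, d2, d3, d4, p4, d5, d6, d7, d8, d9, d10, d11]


Parity bits: p1=1, p2=0, p3=0, p4=0

100011101001000


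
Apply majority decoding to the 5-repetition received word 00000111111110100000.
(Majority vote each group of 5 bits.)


Groups: 00000, 11111, 11101, 00000
Majority votes: 0110

0110


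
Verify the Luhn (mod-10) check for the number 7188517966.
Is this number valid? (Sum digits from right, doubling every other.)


Luhn sum = 46
46 mod 10 = 6

Invalid (Luhn sum mod 10 = 6)


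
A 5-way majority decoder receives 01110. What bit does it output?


Ones: 3 out of 5
Threshold: 3

1 (3/5 voted 1)


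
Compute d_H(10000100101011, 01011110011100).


XOR: 11011010110111
Count of 1s: 10

10


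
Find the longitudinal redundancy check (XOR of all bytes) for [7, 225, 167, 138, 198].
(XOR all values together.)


XOR chain: 7 ^ 225 ^ 167 ^ 138 ^ 198 = 13

13


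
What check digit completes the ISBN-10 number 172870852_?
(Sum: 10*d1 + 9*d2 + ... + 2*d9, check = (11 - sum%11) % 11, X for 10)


Weighted sum: 238
238 mod 11 = 7

Check digit: 4


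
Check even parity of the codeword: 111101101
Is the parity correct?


Number of 1s: 7

No, parity error (7 ones)


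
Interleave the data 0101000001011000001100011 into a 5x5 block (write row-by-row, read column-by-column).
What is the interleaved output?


Matrix:
  01010
  00001
  01100
  00011
  00011
Read columns: 0000010100001001001101011

0000010100001001001101011


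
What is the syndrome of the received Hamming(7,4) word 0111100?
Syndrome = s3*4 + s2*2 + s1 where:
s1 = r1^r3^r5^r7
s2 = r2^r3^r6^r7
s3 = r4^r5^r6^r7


s1=0, s2=0, s3=0

Syndrome = 0 (no error)


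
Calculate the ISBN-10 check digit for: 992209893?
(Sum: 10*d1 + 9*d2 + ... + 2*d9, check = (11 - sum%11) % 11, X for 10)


Weighted sum: 311
311 mod 11 = 3

Check digit: 8


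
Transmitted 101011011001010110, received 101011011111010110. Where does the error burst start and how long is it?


XOR: 000000000110000000

Burst at position 9, length 2


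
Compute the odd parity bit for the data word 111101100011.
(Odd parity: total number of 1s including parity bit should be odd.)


Number of 1s in data: 8
Parity bit: 1

1


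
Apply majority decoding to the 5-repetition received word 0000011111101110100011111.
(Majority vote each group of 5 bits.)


Groups: 00000, 11111, 10111, 01000, 11111
Majority votes: 01101

01101


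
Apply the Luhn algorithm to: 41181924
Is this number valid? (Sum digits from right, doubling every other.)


Luhn sum = 38
38 mod 10 = 8

Invalid (Luhn sum mod 10 = 8)


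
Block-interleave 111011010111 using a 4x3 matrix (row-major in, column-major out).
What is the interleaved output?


Matrix:
  111
  011
  010
  111
Read columns: 100111111101

100111111101


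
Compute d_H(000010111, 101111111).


XOR: 101101000
Count of 1s: 4

4


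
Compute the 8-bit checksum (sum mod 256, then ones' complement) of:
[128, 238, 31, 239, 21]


Sum = 657 mod 256 = 145
Complement = 110

110


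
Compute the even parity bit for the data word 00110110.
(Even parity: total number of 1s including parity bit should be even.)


Number of 1s in data: 4
Parity bit: 0

0


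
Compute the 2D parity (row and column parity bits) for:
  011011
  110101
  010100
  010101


Row parities: 0001
Column parities: 101111

Row P: 0001, Col P: 101111, Corner: 1


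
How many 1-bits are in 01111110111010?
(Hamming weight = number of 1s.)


Counting 1s in 01111110111010

10


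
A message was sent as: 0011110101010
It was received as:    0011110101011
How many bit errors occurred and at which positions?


XOR: 0000000000001

1 error(s) at position(s): 12


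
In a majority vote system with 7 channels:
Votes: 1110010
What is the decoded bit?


Ones: 4 out of 7
Threshold: 4

1 (4/7 voted 1)


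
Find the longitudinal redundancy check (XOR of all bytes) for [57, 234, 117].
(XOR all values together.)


XOR chain: 57 ^ 234 ^ 117 = 166

166


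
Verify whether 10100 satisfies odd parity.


Number of 1s: 2

No, parity error (2 ones)


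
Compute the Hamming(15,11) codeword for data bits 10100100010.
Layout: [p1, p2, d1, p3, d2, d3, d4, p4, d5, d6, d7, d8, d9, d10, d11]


Parity bits: p1=1, p2=0, p3=0, p4=0

101001000100010


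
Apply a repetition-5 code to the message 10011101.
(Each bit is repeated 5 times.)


Each bit -> 5 copies

1111100000000001111111111111110000011111


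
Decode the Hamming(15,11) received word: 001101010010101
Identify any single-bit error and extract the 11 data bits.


Syndrome = 0: no error detected

Data: 10100010101 (no errors)


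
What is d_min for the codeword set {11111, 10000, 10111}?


Comparing all pairs, minimum distance: 1
Can detect 0 errors, correct 0 errors

1


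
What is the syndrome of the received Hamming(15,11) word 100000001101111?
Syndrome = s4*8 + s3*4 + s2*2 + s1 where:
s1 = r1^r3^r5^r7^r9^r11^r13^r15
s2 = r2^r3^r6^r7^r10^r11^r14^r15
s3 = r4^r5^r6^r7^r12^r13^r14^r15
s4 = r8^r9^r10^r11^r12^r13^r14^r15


s1=0, s2=1, s3=0, s4=0

Syndrome = 2 (error at position 2)


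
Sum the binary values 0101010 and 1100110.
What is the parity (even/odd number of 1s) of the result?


0101010 = 42
1100110 = 102
Sum = 144 = 10010000
1s count = 2

even parity (2 ones in 10010000)


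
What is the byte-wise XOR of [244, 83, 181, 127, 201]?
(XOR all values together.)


XOR chain: 244 ^ 83 ^ 181 ^ 127 ^ 201 = 164

164


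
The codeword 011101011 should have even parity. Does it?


Number of 1s: 6

Yes, parity is correct (6 ones)


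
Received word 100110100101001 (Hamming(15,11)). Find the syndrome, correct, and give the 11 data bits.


Syndrome = 14: error at position 14

Data: 01010101011 (corrected bit 14)


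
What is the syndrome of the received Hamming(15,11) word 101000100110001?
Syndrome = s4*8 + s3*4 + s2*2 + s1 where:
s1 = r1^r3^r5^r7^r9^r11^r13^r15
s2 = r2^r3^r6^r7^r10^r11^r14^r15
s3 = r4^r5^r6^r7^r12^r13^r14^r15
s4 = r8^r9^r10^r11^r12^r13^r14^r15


s1=1, s2=1, s3=0, s4=1

Syndrome = 11 (error at position 11)


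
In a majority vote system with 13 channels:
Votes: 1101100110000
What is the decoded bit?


Ones: 6 out of 13
Threshold: 7

0 (6/13 voted 1)


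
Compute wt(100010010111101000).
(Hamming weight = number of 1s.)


Counting 1s in 100010010111101000

8


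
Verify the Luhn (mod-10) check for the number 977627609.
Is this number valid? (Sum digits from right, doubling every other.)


Luhn sum = 46
46 mod 10 = 6

Invalid (Luhn sum mod 10 = 6)


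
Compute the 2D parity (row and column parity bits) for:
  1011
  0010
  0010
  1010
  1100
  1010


Row parities: 111000
Column parities: 0111

Row P: 111000, Col P: 0111, Corner: 1


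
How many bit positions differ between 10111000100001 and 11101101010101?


XOR: 01010101110100
Count of 1s: 7

7


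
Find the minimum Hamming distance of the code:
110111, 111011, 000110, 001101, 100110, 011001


Comparing all pairs, minimum distance: 1
Can detect 0 errors, correct 0 errors

1


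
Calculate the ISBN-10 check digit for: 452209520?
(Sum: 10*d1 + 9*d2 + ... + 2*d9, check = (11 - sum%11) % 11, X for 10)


Weighted sum: 186
186 mod 11 = 10

Check digit: 1


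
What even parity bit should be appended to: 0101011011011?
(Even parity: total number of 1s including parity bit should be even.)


Number of 1s in data: 8
Parity bit: 0

0


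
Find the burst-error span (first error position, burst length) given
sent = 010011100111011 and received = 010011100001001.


XOR: 000000000110010

Burst at position 9, length 5


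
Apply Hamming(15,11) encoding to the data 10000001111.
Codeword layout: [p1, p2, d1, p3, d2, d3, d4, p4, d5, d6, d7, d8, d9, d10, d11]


Parity bits: p1=1, p2=1, p3=0, p4=0

111000000001111


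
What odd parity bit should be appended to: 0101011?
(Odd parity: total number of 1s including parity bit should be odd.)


Number of 1s in data: 4
Parity bit: 1

1


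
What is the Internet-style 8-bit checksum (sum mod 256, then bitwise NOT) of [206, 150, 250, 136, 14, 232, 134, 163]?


Sum = 1285 mod 256 = 5
Complement = 250

250


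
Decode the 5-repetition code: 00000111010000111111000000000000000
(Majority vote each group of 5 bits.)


Groups: 00000, 11101, 00001, 11111, 00000, 00000, 00000
Majority votes: 0101000

0101000


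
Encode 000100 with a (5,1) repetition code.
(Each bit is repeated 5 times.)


Each bit -> 5 copies

000000000000000111110000000000


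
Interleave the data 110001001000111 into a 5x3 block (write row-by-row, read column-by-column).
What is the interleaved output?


Matrix:
  110
  001
  001
  000
  111
Read columns: 100011000101101

100011000101101


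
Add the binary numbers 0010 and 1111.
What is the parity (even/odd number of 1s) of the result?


0010 = 2
1111 = 15
Sum = 17 = 10001
1s count = 2

even parity (2 ones in 10001)


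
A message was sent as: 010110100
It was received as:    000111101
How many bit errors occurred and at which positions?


XOR: 010001001

3 error(s) at position(s): 1, 5, 8


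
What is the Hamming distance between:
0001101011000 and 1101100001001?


XOR: 1100001010001
Count of 1s: 5

5


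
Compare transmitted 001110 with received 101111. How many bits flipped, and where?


XOR: 100001

2 error(s) at position(s): 0, 5


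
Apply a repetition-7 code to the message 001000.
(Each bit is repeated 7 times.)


Each bit -> 7 copies

000000000000001111111000000000000000000000


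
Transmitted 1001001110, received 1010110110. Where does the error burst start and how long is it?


XOR: 0011111000

Burst at position 2, length 5


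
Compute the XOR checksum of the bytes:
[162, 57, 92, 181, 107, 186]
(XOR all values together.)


XOR chain: 162 ^ 57 ^ 92 ^ 181 ^ 107 ^ 186 = 163

163


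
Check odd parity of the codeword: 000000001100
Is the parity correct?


Number of 1s: 2

No, parity error (2 ones)


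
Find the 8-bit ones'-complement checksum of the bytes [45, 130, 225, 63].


Sum = 463 mod 256 = 207
Complement = 48

48


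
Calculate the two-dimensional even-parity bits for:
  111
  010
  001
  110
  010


Row parities: 11101
Column parities: 000

Row P: 11101, Col P: 000, Corner: 0


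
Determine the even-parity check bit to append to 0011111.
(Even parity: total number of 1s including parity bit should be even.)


Number of 1s in data: 5
Parity bit: 1

1


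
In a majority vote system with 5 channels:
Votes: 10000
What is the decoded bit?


Ones: 1 out of 5
Threshold: 3

0 (1/5 voted 1)


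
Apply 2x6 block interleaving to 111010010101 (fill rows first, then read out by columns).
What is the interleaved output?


Matrix:
  111010
  010101
Read columns: 101110011001

101110011001


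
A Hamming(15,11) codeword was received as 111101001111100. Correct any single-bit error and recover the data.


Syndrome = 11: error at position 11

Data: 10101101100 (corrected bit 11)


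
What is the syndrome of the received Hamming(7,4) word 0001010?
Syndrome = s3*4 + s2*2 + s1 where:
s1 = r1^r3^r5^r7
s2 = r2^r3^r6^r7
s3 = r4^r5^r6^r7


s1=0, s2=1, s3=0

Syndrome = 2 (error at position 2)


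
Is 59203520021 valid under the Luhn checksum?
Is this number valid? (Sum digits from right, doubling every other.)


Luhn sum = 27
27 mod 10 = 7

Invalid (Luhn sum mod 10 = 7)


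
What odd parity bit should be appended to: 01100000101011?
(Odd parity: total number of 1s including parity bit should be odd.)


Number of 1s in data: 6
Parity bit: 1

1


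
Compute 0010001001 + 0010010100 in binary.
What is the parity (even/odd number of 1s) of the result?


0010001001 = 137
0010010100 = 148
Sum = 285 = 100011101
1s count = 5

odd parity (5 ones in 100011101)


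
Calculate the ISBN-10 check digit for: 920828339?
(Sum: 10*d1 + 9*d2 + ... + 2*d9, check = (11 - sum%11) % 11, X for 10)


Weighted sum: 255
255 mod 11 = 2

Check digit: 9


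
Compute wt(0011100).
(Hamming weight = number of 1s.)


Counting 1s in 0011100

3


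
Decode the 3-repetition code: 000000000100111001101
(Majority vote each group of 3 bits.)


Groups: 000, 000, 000, 100, 111, 001, 101
Majority votes: 0000101

0000101


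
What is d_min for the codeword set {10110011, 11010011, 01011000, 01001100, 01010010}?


Comparing all pairs, minimum distance: 2
Can detect 1 errors, correct 0 errors

2


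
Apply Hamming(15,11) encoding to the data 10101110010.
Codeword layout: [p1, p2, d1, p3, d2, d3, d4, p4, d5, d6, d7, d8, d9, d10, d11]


Parity bits: p1=1, p2=1, p3=0, p4=0

111001001110010


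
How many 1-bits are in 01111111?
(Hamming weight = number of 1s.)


Counting 1s in 01111111

7


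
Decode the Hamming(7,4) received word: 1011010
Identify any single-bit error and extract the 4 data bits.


Syndrome = 0: no error detected

Data: 1010 (no errors)


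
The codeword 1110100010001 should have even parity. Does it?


Number of 1s: 6

Yes, parity is correct (6 ones)


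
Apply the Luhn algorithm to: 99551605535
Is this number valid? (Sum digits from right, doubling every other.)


Luhn sum = 45
45 mod 10 = 5

Invalid (Luhn sum mod 10 = 5)


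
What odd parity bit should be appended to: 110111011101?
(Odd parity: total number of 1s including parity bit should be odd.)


Number of 1s in data: 9
Parity bit: 0

0


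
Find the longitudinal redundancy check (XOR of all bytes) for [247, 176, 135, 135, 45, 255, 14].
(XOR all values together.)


XOR chain: 247 ^ 176 ^ 135 ^ 135 ^ 45 ^ 255 ^ 14 = 155

155


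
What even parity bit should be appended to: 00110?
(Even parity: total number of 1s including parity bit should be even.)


Number of 1s in data: 2
Parity bit: 0

0


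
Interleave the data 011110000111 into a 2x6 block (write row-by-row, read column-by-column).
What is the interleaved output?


Matrix:
  011110
  000111
Read columns: 001010111101

001010111101


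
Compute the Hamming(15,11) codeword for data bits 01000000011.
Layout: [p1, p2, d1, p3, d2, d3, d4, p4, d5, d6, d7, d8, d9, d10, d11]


Parity bits: p1=0, p2=0, p3=1, p4=0

000110000000011


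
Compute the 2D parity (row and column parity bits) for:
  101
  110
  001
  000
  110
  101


Row parities: 001000
Column parities: 001

Row P: 001000, Col P: 001, Corner: 1


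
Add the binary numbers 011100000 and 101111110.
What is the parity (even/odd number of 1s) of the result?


011100000 = 224
101111110 = 382
Sum = 606 = 1001011110
1s count = 6

even parity (6 ones in 1001011110)


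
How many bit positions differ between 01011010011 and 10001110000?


XOR: 11010100011
Count of 1s: 6

6


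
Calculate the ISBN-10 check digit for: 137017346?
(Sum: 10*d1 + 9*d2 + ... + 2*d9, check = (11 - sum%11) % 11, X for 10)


Weighted sum: 170
170 mod 11 = 5

Check digit: 6


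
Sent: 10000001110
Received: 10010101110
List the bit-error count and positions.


XOR: 00010100000

2 error(s) at position(s): 3, 5


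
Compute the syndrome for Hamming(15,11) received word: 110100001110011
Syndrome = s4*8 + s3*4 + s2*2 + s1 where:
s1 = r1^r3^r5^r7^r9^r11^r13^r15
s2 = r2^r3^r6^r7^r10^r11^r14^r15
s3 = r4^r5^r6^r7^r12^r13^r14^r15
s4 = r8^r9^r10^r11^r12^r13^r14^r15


s1=0, s2=1, s3=1, s4=1

Syndrome = 14 (error at position 14)


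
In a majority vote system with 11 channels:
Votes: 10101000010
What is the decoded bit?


Ones: 4 out of 11
Threshold: 6

0 (4/11 voted 1)


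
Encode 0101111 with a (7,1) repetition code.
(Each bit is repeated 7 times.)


Each bit -> 7 copies

0000000111111100000001111111111111111111111111111


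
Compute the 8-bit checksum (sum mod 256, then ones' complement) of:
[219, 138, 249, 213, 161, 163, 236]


Sum = 1379 mod 256 = 99
Complement = 156

156


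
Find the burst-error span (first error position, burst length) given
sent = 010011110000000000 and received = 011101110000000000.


XOR: 001110000000000000

Burst at position 2, length 3


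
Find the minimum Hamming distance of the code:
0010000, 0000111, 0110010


Comparing all pairs, minimum distance: 2
Can detect 1 errors, correct 0 errors

2


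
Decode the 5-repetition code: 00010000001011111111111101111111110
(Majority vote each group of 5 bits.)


Groups: 00010, 00000, 10111, 11111, 11110, 11111, 11110
Majority votes: 0011111

0011111


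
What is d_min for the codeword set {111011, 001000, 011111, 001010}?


Comparing all pairs, minimum distance: 1
Can detect 0 errors, correct 0 errors

1


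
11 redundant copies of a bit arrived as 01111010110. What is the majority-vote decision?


Ones: 7 out of 11
Threshold: 6

1 (7/11 voted 1)


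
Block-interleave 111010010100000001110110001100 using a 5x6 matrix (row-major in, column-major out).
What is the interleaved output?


Matrix:
  111010
  010100
  000001
  110110
  001100
Read columns: 100101101010001010111001000100

100101101010001010111001000100


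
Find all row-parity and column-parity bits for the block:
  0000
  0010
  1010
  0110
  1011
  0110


Row parities: 010010
Column parities: 0011

Row P: 010010, Col P: 0011, Corner: 0


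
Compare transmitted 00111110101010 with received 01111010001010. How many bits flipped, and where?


XOR: 01000100100000

3 error(s) at position(s): 1, 5, 8


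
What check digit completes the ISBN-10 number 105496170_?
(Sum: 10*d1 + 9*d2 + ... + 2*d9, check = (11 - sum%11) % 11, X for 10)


Weighted sum: 187
187 mod 11 = 0

Check digit: 0


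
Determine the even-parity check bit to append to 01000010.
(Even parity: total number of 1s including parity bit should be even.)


Number of 1s in data: 2
Parity bit: 0

0


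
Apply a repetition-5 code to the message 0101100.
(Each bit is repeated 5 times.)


Each bit -> 5 copies

00000111110000011111111110000000000


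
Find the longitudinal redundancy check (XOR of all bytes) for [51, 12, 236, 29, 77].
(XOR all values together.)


XOR chain: 51 ^ 12 ^ 236 ^ 29 ^ 77 = 131

131


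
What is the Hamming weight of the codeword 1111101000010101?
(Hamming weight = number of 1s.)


Counting 1s in 1111101000010101

9


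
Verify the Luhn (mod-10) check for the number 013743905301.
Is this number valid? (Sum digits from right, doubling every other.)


Luhn sum = 39
39 mod 10 = 9

Invalid (Luhn sum mod 10 = 9)


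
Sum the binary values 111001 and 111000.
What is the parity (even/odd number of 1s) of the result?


111001 = 57
111000 = 56
Sum = 113 = 1110001
1s count = 4

even parity (4 ones in 1110001)


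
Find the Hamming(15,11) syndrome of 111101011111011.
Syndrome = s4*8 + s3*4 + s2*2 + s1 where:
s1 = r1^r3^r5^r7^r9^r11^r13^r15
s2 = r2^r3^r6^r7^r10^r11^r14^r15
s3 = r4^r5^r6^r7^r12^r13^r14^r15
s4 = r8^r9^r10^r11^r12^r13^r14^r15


s1=1, s2=1, s3=1, s4=1

Syndrome = 15 (error at position 15)


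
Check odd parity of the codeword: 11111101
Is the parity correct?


Number of 1s: 7

Yes, parity is correct (7 ones)


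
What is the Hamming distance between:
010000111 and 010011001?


XOR: 000011110
Count of 1s: 4

4


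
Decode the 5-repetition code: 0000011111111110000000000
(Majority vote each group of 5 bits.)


Groups: 00000, 11111, 11111, 00000, 00000
Majority votes: 01100

01100


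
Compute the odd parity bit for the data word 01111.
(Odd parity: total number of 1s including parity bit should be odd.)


Number of 1s in data: 4
Parity bit: 1

1


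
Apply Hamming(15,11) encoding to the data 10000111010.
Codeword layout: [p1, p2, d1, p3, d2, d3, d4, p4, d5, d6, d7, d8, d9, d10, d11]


Parity bits: p1=0, p2=0, p3=0, p4=0

001000000111010


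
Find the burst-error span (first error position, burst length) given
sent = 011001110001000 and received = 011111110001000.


XOR: 000110000000000

Burst at position 3, length 2


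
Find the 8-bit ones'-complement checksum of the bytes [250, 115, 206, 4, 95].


Sum = 670 mod 256 = 158
Complement = 97

97


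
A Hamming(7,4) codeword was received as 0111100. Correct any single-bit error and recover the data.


Syndrome = 0: no error detected

Data: 1100 (no errors)


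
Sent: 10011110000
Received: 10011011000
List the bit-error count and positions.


XOR: 00000101000

2 error(s) at position(s): 5, 7


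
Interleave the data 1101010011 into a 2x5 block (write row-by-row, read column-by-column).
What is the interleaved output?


Matrix:
  11010
  10011
Read columns: 1110001101

1110001101


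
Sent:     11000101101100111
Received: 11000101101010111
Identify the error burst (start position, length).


XOR: 00000000000110000

Burst at position 11, length 2


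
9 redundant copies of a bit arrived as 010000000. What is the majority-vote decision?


Ones: 1 out of 9
Threshold: 5

0 (1/9 voted 1)


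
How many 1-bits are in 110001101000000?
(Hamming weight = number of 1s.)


Counting 1s in 110001101000000

5


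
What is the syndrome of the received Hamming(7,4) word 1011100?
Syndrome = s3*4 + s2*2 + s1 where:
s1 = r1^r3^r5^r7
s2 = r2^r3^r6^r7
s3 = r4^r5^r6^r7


s1=1, s2=1, s3=0

Syndrome = 3 (error at position 3)


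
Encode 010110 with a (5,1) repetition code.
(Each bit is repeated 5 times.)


Each bit -> 5 copies

000001111100000111111111100000


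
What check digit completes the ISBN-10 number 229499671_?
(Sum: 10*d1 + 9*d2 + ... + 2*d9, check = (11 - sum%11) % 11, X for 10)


Weighted sum: 284
284 mod 11 = 9

Check digit: 2


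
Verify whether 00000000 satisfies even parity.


Number of 1s: 0

Yes, parity is correct (0 ones)


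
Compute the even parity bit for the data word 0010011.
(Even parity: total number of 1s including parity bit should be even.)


Number of 1s in data: 3
Parity bit: 1

1


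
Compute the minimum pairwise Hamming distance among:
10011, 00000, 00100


Comparing all pairs, minimum distance: 1
Can detect 0 errors, correct 0 errors

1


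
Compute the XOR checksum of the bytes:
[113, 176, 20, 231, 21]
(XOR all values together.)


XOR chain: 113 ^ 176 ^ 20 ^ 231 ^ 21 = 39

39


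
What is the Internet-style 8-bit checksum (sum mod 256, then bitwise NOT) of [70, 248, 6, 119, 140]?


Sum = 583 mod 256 = 71
Complement = 184

184


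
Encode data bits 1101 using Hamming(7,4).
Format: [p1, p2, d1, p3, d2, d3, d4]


Parity bits: p1=1, p2=0, p3=0

1010101


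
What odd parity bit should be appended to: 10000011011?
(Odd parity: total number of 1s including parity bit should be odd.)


Number of 1s in data: 5
Parity bit: 0

0


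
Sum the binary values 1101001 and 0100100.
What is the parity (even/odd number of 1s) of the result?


1101001 = 105
0100100 = 36
Sum = 141 = 10001101
1s count = 4

even parity (4 ones in 10001101)


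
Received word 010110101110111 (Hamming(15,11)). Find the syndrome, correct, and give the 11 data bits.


Syndrome = 0: no error detected

Data: 01011110111 (no errors)


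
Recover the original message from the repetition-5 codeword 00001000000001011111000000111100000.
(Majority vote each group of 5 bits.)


Groups: 00001, 00000, 00010, 11111, 00000, 01111, 00000
Majority votes: 0001010

0001010


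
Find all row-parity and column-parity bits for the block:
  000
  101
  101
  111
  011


Row parities: 00010
Column parities: 100

Row P: 00010, Col P: 100, Corner: 1


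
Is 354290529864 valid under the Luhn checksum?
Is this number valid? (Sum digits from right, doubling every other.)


Luhn sum = 57
57 mod 10 = 7

Invalid (Luhn sum mod 10 = 7)


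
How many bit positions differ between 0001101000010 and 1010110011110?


XOR: 1011011011100
Count of 1s: 8

8


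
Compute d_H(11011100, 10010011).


XOR: 01001111
Count of 1s: 5

5


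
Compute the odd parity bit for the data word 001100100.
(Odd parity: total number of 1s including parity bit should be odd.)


Number of 1s in data: 3
Parity bit: 0

0


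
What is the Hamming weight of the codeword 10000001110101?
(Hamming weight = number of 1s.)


Counting 1s in 10000001110101

6


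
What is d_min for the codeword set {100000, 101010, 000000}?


Comparing all pairs, minimum distance: 1
Can detect 0 errors, correct 0 errors

1


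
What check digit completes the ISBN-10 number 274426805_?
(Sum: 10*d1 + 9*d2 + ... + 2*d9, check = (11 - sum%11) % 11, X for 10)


Weighted sum: 227
227 mod 11 = 7

Check digit: 4


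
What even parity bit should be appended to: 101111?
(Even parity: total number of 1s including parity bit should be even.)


Number of 1s in data: 5
Parity bit: 1

1


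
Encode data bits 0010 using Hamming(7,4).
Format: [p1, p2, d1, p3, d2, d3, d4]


Parity bits: p1=0, p2=1, p3=1

0101010


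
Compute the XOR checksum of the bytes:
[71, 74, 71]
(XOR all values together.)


XOR chain: 71 ^ 74 ^ 71 = 74

74


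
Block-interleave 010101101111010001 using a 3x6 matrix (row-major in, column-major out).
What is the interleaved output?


Matrix:
  010101
  101111
  010001
Read columns: 010101010110010111

010101010110010111


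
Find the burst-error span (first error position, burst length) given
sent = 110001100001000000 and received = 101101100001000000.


XOR: 011100000000000000

Burst at position 1, length 3


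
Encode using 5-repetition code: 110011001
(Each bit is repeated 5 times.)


Each bit -> 5 copies

111111111100000000001111111111000000000011111


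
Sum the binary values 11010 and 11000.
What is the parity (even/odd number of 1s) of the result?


11010 = 26
11000 = 24
Sum = 50 = 110010
1s count = 3

odd parity (3 ones in 110010)


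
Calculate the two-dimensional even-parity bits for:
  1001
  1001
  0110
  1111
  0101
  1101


Row parities: 000001
Column parities: 0001

Row P: 000001, Col P: 0001, Corner: 1


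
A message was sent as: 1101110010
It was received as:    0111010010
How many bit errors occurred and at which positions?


XOR: 1010100000

3 error(s) at position(s): 0, 2, 4


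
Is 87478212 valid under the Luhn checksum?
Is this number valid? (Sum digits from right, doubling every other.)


Luhn sum = 42
42 mod 10 = 2

Invalid (Luhn sum mod 10 = 2)


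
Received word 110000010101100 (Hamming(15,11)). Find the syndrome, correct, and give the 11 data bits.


Syndrome = 0: no error detected

Data: 00000101100 (no errors)


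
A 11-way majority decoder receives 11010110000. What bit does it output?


Ones: 5 out of 11
Threshold: 6

0 (5/11 voted 1)


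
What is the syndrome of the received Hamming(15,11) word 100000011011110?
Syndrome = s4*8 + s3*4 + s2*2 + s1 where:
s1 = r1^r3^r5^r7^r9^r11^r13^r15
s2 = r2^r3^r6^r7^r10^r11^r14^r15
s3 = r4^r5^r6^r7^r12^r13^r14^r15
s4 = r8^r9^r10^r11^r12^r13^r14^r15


s1=0, s2=0, s3=1, s4=0

Syndrome = 4 (error at position 4)


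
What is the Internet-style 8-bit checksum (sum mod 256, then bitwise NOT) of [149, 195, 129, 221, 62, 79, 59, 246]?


Sum = 1140 mod 256 = 116
Complement = 139

139


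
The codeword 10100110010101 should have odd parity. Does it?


Number of 1s: 7

Yes, parity is correct (7 ones)


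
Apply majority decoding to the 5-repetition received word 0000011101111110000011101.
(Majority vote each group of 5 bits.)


Groups: 00000, 11101, 11111, 00000, 11101
Majority votes: 01101

01101


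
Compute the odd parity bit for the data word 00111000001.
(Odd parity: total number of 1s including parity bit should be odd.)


Number of 1s in data: 4
Parity bit: 1

1


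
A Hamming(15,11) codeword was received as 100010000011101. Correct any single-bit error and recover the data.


Syndrome = 1: error at position 1

Data: 01000011101 (corrected bit 1)


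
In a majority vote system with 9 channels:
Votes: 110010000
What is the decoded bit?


Ones: 3 out of 9
Threshold: 5

0 (3/9 voted 1)


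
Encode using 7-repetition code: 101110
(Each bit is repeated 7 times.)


Each bit -> 7 copies

111111100000001111111111111111111110000000


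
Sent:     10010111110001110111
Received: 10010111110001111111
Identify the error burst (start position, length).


XOR: 00000000000000001000

Burst at position 16, length 1


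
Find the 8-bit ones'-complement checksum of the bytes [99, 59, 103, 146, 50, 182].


Sum = 639 mod 256 = 127
Complement = 128

128


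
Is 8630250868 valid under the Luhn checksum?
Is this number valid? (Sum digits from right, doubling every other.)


Luhn sum = 47
47 mod 10 = 7

Invalid (Luhn sum mod 10 = 7)


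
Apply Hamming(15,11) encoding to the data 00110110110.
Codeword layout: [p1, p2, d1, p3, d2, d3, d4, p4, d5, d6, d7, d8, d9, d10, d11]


Parity bits: p1=1, p2=1, p3=0, p4=0

110001100110110


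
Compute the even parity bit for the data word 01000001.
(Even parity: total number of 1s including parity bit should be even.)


Number of 1s in data: 2
Parity bit: 0

0


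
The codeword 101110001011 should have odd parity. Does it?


Number of 1s: 7

Yes, parity is correct (7 ones)


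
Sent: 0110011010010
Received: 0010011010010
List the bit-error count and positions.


XOR: 0100000000000

1 error(s) at position(s): 1


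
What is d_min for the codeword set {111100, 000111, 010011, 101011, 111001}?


Comparing all pairs, minimum distance: 2
Can detect 1 errors, correct 0 errors

2


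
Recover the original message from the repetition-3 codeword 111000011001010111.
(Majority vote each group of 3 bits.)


Groups: 111, 000, 011, 001, 010, 111
Majority votes: 101001

101001


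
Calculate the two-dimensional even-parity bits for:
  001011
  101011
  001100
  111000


Row parities: 1001
Column parities: 010100

Row P: 1001, Col P: 010100, Corner: 0


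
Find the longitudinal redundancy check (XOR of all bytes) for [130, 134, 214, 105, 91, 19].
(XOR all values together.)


XOR chain: 130 ^ 134 ^ 214 ^ 105 ^ 91 ^ 19 = 243

243
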